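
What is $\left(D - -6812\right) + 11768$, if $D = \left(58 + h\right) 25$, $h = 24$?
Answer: $20630$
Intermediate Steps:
$D = 2050$ ($D = \left(58 + 24\right) 25 = 82 \cdot 25 = 2050$)
$\left(D - -6812\right) + 11768 = \left(2050 - -6812\right) + 11768 = \left(2050 + 6812\right) + 11768 = 8862 + 11768 = 20630$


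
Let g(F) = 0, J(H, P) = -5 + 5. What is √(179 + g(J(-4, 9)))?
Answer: √179 ≈ 13.379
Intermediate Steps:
J(H, P) = 0
√(179 + g(J(-4, 9))) = √(179 + 0) = √179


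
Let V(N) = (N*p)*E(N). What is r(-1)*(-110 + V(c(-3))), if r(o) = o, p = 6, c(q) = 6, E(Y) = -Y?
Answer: 326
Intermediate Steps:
V(N) = -6*N**2 (V(N) = (N*6)*(-N) = (6*N)*(-N) = -6*N**2)
r(-1)*(-110 + V(c(-3))) = -(-110 - 6*6**2) = -(-110 - 6*36) = -(-110 - 216) = -1*(-326) = 326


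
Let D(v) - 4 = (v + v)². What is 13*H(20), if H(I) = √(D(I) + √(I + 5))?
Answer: 13*√1609 ≈ 521.46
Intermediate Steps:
D(v) = 4 + 4*v² (D(v) = 4 + (v + v)² = 4 + (2*v)² = 4 + 4*v²)
H(I) = √(4 + √(5 + I) + 4*I²) (H(I) = √((4 + 4*I²) + √(I + 5)) = √((4 + 4*I²) + √(5 + I)) = √(4 + √(5 + I) + 4*I²))
13*H(20) = 13*√(4 + √(5 + 20) + 4*20²) = 13*√(4 + √25 + 4*400) = 13*√(4 + 5 + 1600) = 13*√1609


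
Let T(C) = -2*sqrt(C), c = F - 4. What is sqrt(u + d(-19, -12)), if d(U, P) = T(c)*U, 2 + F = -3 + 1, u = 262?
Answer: sqrt(262 + 76*I*sqrt(2)) ≈ 16.51 + 3.2549*I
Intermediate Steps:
F = -4 (F = -2 + (-3 + 1) = -2 - 2 = -4)
c = -8 (c = -4 - 4 = -8)
d(U, P) = -4*I*U*sqrt(2) (d(U, P) = (-4*I*sqrt(2))*U = -4*I*U*sqrt(2))
sqrt(u + d(-19, -12)) = sqrt(262 - 4*I*(-19)*sqrt(2)) = sqrt(262 + 76*I*sqrt(2))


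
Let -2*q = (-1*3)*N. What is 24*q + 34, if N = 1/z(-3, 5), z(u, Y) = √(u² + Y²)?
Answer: 34 + 18*√34/17 ≈ 40.174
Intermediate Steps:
z(u, Y) = √(Y² + u²)
N = √34/34 (N = 1/(√(5² + (-3)²)) = 1/(√(25 + 9)) = 1/(√34) = √34/34 ≈ 0.17150)
q = 3*√34/68 (q = -(-1*3)*√34/34/2 = -(-3)*√34/34/2 = -(-3)*√34/68 = 3*√34/68 ≈ 0.25725)
24*q + 34 = 24*(3*√34/68) + 34 = 18*√34/17 + 34 = 34 + 18*√34/17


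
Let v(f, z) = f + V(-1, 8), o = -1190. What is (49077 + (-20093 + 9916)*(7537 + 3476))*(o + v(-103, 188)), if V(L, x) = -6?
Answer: 145527260976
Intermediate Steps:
v(f, z) = -6 + f (v(f, z) = f - 6 = -6 + f)
(49077 + (-20093 + 9916)*(7537 + 3476))*(o + v(-103, 188)) = (49077 + (-20093 + 9916)*(7537 + 3476))*(-1190 + (-6 - 103)) = (49077 - 10177*11013)*(-1190 - 109) = (49077 - 112079301)*(-1299) = -112030224*(-1299) = 145527260976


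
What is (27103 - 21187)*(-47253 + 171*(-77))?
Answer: -357444720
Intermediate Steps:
(27103 - 21187)*(-47253 + 171*(-77)) = 5916*(-47253 - 13167) = 5916*(-60420) = -357444720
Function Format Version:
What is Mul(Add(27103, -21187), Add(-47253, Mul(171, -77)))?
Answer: -357444720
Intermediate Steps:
Mul(Add(27103, -21187), Add(-47253, Mul(171, -77))) = Mul(5916, Add(-47253, -13167)) = Mul(5916, -60420) = -357444720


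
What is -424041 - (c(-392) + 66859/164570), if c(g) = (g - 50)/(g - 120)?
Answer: -8932433446297/21064960 ≈ -4.2404e+5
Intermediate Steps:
c(g) = (-50 + g)/(-120 + g)
-424041 - (c(-392) + 66859/164570) = -424041 - ((-50 - 392)/(-120 - 392) + 66859/164570) = -424041 - (-442/(-512) + 66859*(1/164570)) = -424041 - (-1/512*(-442) + 66859/164570) = -424041 - (221/256 + 66859/164570) = -424041 - 1*26742937/21064960 = -424041 - 26742937/21064960 = -8932433446297/21064960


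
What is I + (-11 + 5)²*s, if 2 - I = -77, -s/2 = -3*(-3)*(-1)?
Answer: 727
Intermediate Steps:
s = 18 (s = -2*(-3*(-3))*(-1) = -18*(-1) = -2*(-9) = 18)
I = 79 (I = 2 - 1*(-77) = 2 + 77 = 79)
I + (-11 + 5)²*s = 79 + (-11 + 5)²*18 = 79 + (-6)²*18 = 79 + 36*18 = 79 + 648 = 727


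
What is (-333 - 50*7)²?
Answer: 466489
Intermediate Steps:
(-333 - 50*7)² = (-333 - 350)² = (-683)² = 466489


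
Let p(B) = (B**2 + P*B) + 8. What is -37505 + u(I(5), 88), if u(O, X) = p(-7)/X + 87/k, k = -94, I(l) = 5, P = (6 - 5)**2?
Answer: -77561079/2068 ≈ -37505.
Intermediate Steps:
P = 1 (P = 1**2 = 1)
p(B) = 8 + B + B**2 (p(B) = (B**2 + 1*B) + 8 = (B**2 + B) + 8 = (B + B**2) + 8 = 8 + B + B**2)
u(O, X) = -87/94 + 50/X (u(O, X) = (8 - 7 + (-7)**2)/X + 87/(-94) = (8 - 7 + 49)/X + 87*(-1/94) = 50/X - 87/94 = -87/94 + 50/X)
-37505 + u(I(5), 88) = -37505 + (-87/94 + 50/88) = -37505 + (-87/94 + 50*(1/88)) = -37505 + (-87/94 + 25/44) = -37505 - 739/2068 = -77561079/2068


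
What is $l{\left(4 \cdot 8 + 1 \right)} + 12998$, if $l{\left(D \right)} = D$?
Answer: $13031$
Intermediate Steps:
$l{\left(4 \cdot 8 + 1 \right)} + 12998 = \left(4 \cdot 8 + 1\right) + 12998 = \left(32 + 1\right) + 12998 = 33 + 12998 = 13031$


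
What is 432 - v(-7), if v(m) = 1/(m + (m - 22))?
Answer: 15553/36 ≈ 432.03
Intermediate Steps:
v(m) = 1/(-22 + 2*m) (v(m) = 1/(m + (-22 + m)) = 1/(-22 + 2*m))
432 - v(-7) = 432 - 1/(2*(-11 - 7)) = 432 - 1/(2*(-18)) = 432 - (-1)/(2*18) = 432 - 1*(-1/36) = 432 + 1/36 = 15553/36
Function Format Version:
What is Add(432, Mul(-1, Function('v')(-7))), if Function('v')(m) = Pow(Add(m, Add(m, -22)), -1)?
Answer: Rational(15553, 36) ≈ 432.03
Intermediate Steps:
Function('v')(m) = Pow(Add(-22, Mul(2, m)), -1) (Function('v')(m) = Pow(Add(m, Add(-22, m)), -1) = Pow(Add(-22, Mul(2, m)), -1))
Add(432, Mul(-1, Function('v')(-7))) = Add(432, Mul(-1, Mul(Rational(1, 2), Pow(Add(-11, -7), -1)))) = Add(432, Mul(-1, Mul(Rational(1, 2), Pow(-18, -1)))) = Add(432, Mul(-1, Mul(Rational(1, 2), Rational(-1, 18)))) = Add(432, Mul(-1, Rational(-1, 36))) = Add(432, Rational(1, 36)) = Rational(15553, 36)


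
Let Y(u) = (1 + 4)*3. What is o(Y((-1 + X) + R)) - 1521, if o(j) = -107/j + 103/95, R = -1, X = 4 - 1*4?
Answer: -435209/285 ≈ -1527.0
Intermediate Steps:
X = 0 (X = 4 - 4 = 0)
Y(u) = 15 (Y(u) = 5*3 = 15)
o(j) = 103/95 - 107/j (o(j) = -107/j + 103*(1/95) = -107/j + 103/95 = 103/95 - 107/j)
o(Y((-1 + X) + R)) - 1521 = (103/95 - 107/15) - 1521 = -1724/285 - 1521 = -435209/285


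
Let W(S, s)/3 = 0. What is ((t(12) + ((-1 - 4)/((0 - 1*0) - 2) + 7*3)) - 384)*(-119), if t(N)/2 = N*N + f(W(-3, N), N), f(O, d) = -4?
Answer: 19159/2 ≈ 9579.5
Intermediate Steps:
W(S, s) = 0 (W(S, s) = 3*0 = 0)
t(N) = -8 + 2*N**2 (t(N) = 2*(N*N - 4) = 2*(N**2 - 4) = 2*(-4 + N**2) = -8 + 2*N**2)
((t(12) + ((-1 - 4)/((0 - 1*0) - 2) + 7*3)) - 384)*(-119) = (((-8 + 2*12**2) + ((-1 - 4)/((0 - 1*0) - 2) + 7*3)) - 384)*(-119) = (((-8 + 2*144) + (-5/((0 + 0) - 2) + 21)) - 384)*(-119) = (((-8 + 288) + (-5/(0 - 2) + 21)) - 384)*(-119) = ((280 + (-5/(-2) + 21)) - 384)*(-119) = ((280 + (-5*(-1/2) + 21)) - 384)*(-119) = ((280 + (5/2 + 21)) - 384)*(-119) = ((280 + 47/2) - 384)*(-119) = (607/2 - 384)*(-119) = -161/2*(-119) = 19159/2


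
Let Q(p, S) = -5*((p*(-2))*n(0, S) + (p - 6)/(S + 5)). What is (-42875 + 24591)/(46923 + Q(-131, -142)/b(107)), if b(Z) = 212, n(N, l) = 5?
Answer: -3876208/9941121 ≈ -0.38992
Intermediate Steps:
Q(p, S) = 50*p - 5*(-6 + p)/(5 + S) (Q(p, S) = -5*((p*(-2))*5 + (p - 6)/(S + 5)) = -5*(-2*p*5 + (-6 + p)/(5 + S)) = -5*(-10*p + (-6 + p)/(5 + S)) = 50*p - 5*(-6 + p)/(5 + S))
(-42875 + 24591)/(46923 + Q(-131, -142)/b(107)) = (-42875 + 24591)/(46923 + (5*(6 + 49*(-131) + 10*(-142)*(-131))/(5 - 142))/212) = -18284/(46923 + (5*(6 - 6419 + 186020)/(-137))*(1/212)) = -18284/(46923 + (5*(-1/137)*179607)*(1/212)) = -18284/(46923 - 6555*1/212) = -18284/(46923 - 6555/212) = -18284/9941121/212 = -18284*212/9941121 = -3876208/9941121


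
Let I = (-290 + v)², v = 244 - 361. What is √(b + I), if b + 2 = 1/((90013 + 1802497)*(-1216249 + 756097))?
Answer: √872368703432554913676509495/72570188460 ≈ 407.00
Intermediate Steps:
v = -117
b = -1741684523041/870842261520 (b = -2 + 1/((90013 + 1802497)*(-1216249 + 756097)) = -2 + 1/(1892510*(-460152)) = -2 + 1/(-870842261520) = -2 - 1/870842261520 = -1741684523041/870842261520 ≈ -2.0000)
I = 165649 (I = (-290 - 117)² = (-407)² = 165649)
√(b + I) = √(-1741684523041/870842261520 + 165649) = √(144252408094003439/870842261520) = √872368703432554913676509495/72570188460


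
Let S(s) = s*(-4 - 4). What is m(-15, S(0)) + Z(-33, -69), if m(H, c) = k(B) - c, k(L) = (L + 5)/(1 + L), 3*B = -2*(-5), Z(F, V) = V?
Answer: -872/13 ≈ -67.077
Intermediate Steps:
S(s) = -8*s (S(s) = s*(-8) = -8*s)
B = 10/3 (B = (-2*(-5))/3 = (⅓)*10 = 10/3 ≈ 3.3333)
k(L) = (5 + L)/(1 + L)
m(H, c) = 25/13 - c (m(H, c) = (5 + 10/3)/(1 + 10/3) - c = (25/3)/(13/3) - c = (3/13)*(25/3) - c = 25/13 - c)
m(-15, S(0)) + Z(-33, -69) = (25/13 - (-8)*0) - 69 = (25/13 - 1*0) - 69 = (25/13 + 0) - 69 = 25/13 - 69 = -872/13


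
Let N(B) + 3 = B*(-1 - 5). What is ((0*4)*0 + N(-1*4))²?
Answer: 441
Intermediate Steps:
N(B) = -3 - 6*B (N(B) = -3 + B*(-1 - 5) = -3 + B*(-6) = -3 - 6*B)
((0*4)*0 + N(-1*4))² = ((0*4)*0 + (-3 - (-6)*4))² = (0*0 + (-3 - 6*(-4)))² = (0 + (-3 + 24))² = (0 + 21)² = 21² = 441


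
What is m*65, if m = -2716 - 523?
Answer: -210535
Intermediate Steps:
m = -3239
m*65 = -3239*65 = -210535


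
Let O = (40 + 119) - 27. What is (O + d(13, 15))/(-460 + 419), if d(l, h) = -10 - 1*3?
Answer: -119/41 ≈ -2.9024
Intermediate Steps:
O = 132 (O = 159 - 27 = 132)
d(l, h) = -13 (d(l, h) = -10 - 3 = -13)
(O + d(13, 15))/(-460 + 419) = (132 - 13)/(-460 + 419) = 119/(-41) = 119*(-1/41) = -119/41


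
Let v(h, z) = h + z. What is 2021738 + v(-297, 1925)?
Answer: 2023366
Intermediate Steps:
2021738 + v(-297, 1925) = 2021738 + (-297 + 1925) = 2021738 + 1628 = 2023366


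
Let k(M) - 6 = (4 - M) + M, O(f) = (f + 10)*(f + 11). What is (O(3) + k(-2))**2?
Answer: 36864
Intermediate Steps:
O(f) = (10 + f)*(11 + f)
k(M) = 10 (k(M) = 6 + ((4 - M) + M) = 6 + 4 = 10)
(O(3) + k(-2))**2 = ((110 + 3**2 + 21*3) + 10)**2 = ((110 + 9 + 63) + 10)**2 = (182 + 10)**2 = 192**2 = 36864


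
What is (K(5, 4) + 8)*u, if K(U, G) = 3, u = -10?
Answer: -110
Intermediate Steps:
(K(5, 4) + 8)*u = (3 + 8)*(-10) = 11*(-10) = -110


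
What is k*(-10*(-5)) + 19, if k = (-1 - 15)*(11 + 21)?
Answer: -25581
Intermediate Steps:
k = -512 (k = -16*32 = -512)
k*(-10*(-5)) + 19 = -(-5120)*(-5) + 19 = -512*50 + 19 = -25600 + 19 = -25581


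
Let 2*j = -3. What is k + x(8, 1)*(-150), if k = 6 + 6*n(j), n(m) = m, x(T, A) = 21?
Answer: -3153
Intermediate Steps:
j = -3/2 (j = (1/2)*(-3) = -3/2 ≈ -1.5000)
k = -3 (k = 6 + 6*(-3/2) = 6 - 9 = -3)
k + x(8, 1)*(-150) = -3 + 21*(-150) = -3 - 3150 = -3153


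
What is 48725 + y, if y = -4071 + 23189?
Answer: 67843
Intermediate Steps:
y = 19118
48725 + y = 48725 + 19118 = 67843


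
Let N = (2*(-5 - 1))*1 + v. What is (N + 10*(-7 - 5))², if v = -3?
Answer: 18225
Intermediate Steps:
N = -15 (N = (2*(-5 - 1))*1 - 3 = (2*(-6))*1 - 3 = -12*1 - 3 = -12 - 3 = -15)
(N + 10*(-7 - 5))² = (-15 + 10*(-7 - 5))² = (-15 + 10*(-12))² = (-15 - 120)² = (-135)² = 18225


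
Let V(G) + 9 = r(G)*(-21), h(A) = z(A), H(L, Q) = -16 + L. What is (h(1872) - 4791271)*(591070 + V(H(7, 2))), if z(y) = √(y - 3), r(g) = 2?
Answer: -2831732195149 + 591019*√1869 ≈ -2.8317e+12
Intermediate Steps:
z(y) = √(-3 + y)
h(A) = √(-3 + A)
V(G) = -51 (V(G) = -9 + 2*(-21) = -9 - 42 = -51)
(h(1872) - 4791271)*(591070 + V(H(7, 2))) = (√(-3 + 1872) - 4791271)*(591070 - 51) = (√1869 - 4791271)*591019 = (-4791271 + √1869)*591019 = -2831732195149 + 591019*√1869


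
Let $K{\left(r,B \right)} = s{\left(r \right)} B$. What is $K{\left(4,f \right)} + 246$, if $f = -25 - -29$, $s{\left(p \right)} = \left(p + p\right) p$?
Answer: $374$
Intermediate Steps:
$s{\left(p \right)} = 2 p^{2}$ ($s{\left(p \right)} = 2 p p = 2 p^{2}$)
$f = 4$ ($f = -25 + 29 = 4$)
$K{\left(r,B \right)} = 2 B r^{2}$ ($K{\left(r,B \right)} = 2 r^{2} B = 2 B r^{2}$)
$K{\left(4,f \right)} + 246 = 2 \cdot 4 \cdot 4^{2} + 246 = 2 \cdot 4 \cdot 16 + 246 = 128 + 246 = 374$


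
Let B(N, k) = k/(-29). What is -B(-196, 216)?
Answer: 216/29 ≈ 7.4483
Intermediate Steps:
B(N, k) = -k/29 (B(N, k) = k*(-1/29) = -k/29)
-B(-196, 216) = -(-1)*216/29 = -1*(-216/29) = 216/29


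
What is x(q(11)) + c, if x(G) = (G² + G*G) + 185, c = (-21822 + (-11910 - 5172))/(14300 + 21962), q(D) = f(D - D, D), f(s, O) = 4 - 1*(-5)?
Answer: 6272005/18131 ≈ 345.93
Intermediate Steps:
f(s, O) = 9 (f(s, O) = 4 + 5 = 9)
q(D) = 9
c = -19452/18131 (c = (-21822 - 17082)/36262 = -38904*1/36262 = -19452/18131 ≈ -1.0729)
x(G) = 185 + 2*G² (x(G) = (G² + G²) + 185 = 2*G² + 185 = 185 + 2*G²)
x(q(11)) + c = (185 + 2*9²) - 19452/18131 = (185 + 2*81) - 19452/18131 = (185 + 162) - 19452/18131 = 347 - 19452/18131 = 6272005/18131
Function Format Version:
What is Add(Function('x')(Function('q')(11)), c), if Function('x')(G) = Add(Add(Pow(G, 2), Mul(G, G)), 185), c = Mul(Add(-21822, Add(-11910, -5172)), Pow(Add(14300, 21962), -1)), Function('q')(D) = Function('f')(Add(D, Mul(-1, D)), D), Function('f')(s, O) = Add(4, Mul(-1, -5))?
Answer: Rational(6272005, 18131) ≈ 345.93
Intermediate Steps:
Function('f')(s, O) = 9 (Function('f')(s, O) = Add(4, 5) = 9)
Function('q')(D) = 9
c = Rational(-19452, 18131) (c = Mul(Add(-21822, -17082), Pow(36262, -1)) = Mul(-38904, Rational(1, 36262)) = Rational(-19452, 18131) ≈ -1.0729)
Function('x')(G) = Add(185, Mul(2, Pow(G, 2))) (Function('x')(G) = Add(Add(Pow(G, 2), Pow(G, 2)), 185) = Add(Mul(2, Pow(G, 2)), 185) = Add(185, Mul(2, Pow(G, 2))))
Add(Function('x')(Function('q')(11)), c) = Add(Add(185, Mul(2, Pow(9, 2))), Rational(-19452, 18131)) = Add(Add(185, Mul(2, 81)), Rational(-19452, 18131)) = Add(Add(185, 162), Rational(-19452, 18131)) = Add(347, Rational(-19452, 18131)) = Rational(6272005, 18131)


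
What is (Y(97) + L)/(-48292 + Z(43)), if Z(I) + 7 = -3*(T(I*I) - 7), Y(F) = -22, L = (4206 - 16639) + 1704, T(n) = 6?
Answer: 10751/48296 ≈ 0.22261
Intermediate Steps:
L = -10729 (L = -12433 + 1704 = -10729)
Z(I) = -4 (Z(I) = -7 - 3*(6 - 7) = -7 - 3*(-1) = -7 + 3 = -4)
(Y(97) + L)/(-48292 + Z(43)) = (-22 - 10729)/(-48292 - 4) = -10751/(-48296) = -10751*(-1/48296) = 10751/48296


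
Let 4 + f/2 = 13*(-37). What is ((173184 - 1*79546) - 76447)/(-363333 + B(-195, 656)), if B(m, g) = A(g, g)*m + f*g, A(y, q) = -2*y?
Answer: -17191/743813 ≈ -0.023112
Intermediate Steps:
f = -970 (f = -8 + 2*(13*(-37)) = -8 + 2*(-481) = -8 - 962 = -970)
B(m, g) = -970*g - 2*g*m (B(m, g) = (-2*g)*m - 970*g = -2*g*m - 970*g = -970*g - 2*g*m)
((173184 - 1*79546) - 76447)/(-363333 + B(-195, 656)) = ((173184 - 1*79546) - 76447)/(-363333 + 2*656*(-485 - 1*(-195))) = ((173184 - 79546) - 76447)/(-363333 + 2*656*(-485 + 195)) = (93638 - 76447)/(-363333 + 2*656*(-290)) = 17191/(-363333 - 380480) = 17191/(-743813) = 17191*(-1/743813) = -17191/743813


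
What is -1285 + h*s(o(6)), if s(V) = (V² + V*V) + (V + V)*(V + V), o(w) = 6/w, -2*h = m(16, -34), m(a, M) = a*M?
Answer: 347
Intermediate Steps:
m(a, M) = M*a
h = 272 (h = -(-17)*16 = -½*(-544) = 272)
s(V) = 6*V² (s(V) = (V² + V²) + (2*V)*(2*V) = 2*V² + 4*V² = 6*V²)
-1285 + h*s(o(6)) = -1285 + 272*(6*(6/6)²) = -1285 + 272*(6*(6*(⅙))²) = -1285 + 272*(6*1²) = -1285 + 272*(6*1) = -1285 + 272*6 = -1285 + 1632 = 347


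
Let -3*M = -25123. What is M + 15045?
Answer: 70258/3 ≈ 23419.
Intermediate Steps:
M = 25123/3 (M = -⅓*(-25123) = 25123/3 ≈ 8374.3)
M + 15045 = 25123/3 + 15045 = 70258/3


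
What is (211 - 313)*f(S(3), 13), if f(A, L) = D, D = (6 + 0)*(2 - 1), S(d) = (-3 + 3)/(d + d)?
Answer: -612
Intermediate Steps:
S(d) = 0 (S(d) = 0/((2*d)) = 0*(1/(2*d)) = 0)
D = 6 (D = 6*1 = 6)
f(A, L) = 6
(211 - 313)*f(S(3), 13) = (211 - 313)*6 = -102*6 = -612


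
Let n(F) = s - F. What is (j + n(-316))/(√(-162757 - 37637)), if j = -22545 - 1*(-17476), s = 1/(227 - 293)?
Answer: 313699*I*√2474/1469556 ≈ 10.618*I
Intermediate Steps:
s = -1/66 (s = 1/(-66) = -1/66 ≈ -0.015152)
j = -5069 (j = -22545 + 17476 = -5069)
n(F) = -1/66 - F
(j + n(-316))/(√(-162757 - 37637)) = (-5069 + (-1/66 - 1*(-316)))/(√(-162757 - 37637)) = (-5069 + (-1/66 + 316))/(√(-200394)) = (-5069 + 20855/66)/((9*I*√2474)) = -(-313699)*I*√2474/1469556 = 313699*I*√2474/1469556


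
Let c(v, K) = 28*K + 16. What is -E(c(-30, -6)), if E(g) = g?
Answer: 152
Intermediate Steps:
c(v, K) = 16 + 28*K
-E(c(-30, -6)) = -(16 + 28*(-6)) = -(16 - 168) = -1*(-152) = 152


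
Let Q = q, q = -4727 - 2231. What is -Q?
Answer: 6958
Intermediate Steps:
q = -6958
Q = -6958
-Q = -1*(-6958) = 6958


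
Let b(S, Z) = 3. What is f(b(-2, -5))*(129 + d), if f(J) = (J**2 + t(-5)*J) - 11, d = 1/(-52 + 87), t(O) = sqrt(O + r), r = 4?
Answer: -9032/35 + 13548*I/35 ≈ -258.06 + 387.09*I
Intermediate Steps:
t(O) = sqrt(4 + O) (t(O) = sqrt(O + 4) = sqrt(4 + O))
d = 1/35 ≈ 0.028571
f(J) = -11 + J**2 + I*J (f(J) = (J**2 + sqrt(4 - 5)*J) - 11 = (J**2 + sqrt(-1)*J) - 11 = (J**2 + I*J) - 11 = -11 + J**2 + I*J)
f(b(-2, -5))*(129 + d) = (-11 + 3**2 + I*3)*(129 + 1/35) = (-11 + 9 + 3*I)*(4516/35) = (-2 + 3*I)*(4516/35) = -9032/35 + 13548*I/35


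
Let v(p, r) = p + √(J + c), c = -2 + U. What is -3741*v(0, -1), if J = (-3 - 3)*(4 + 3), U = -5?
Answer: -26187*I ≈ -26187.0*I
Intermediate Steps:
J = -42 (J = -6*7 = -42)
c = -7 (c = -2 - 5 = -7)
v(p, r) = p + 7*I (v(p, r) = p + √(-42 - 7) = p + √(-49) = p + 7*I)
-3741*v(0, -1) = -3741*(0 + 7*I) = -26187*I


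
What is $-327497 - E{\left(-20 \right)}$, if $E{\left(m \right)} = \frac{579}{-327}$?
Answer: $- \frac{35696980}{109} \approx -3.275 \cdot 10^{5}$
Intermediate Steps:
$E{\left(m \right)} = - \frac{193}{109}$ ($E{\left(m \right)} = 579 \left(- \frac{1}{327}\right) = - \frac{193}{109}$)
$-327497 - E{\left(-20 \right)} = -327497 - - \frac{193}{109} = -327497 + \frac{193}{109} = - \frac{35696980}{109}$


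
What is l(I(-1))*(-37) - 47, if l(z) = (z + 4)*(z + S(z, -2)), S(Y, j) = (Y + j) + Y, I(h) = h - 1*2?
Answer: 360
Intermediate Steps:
I(h) = -2 + h (I(h) = h - 2 = -2 + h)
S(Y, j) = j + 2*Y
l(z) = (-2 + 3*z)*(4 + z) (l(z) = (z + 4)*(z + (-2 + 2*z)) = (4 + z)*(-2 + 3*z) = (-2 + 3*z)*(4 + z))
l(I(-1))*(-37) - 47 = (-8 + 3*(-2 - 1)**2 + 10*(-2 - 1))*(-37) - 47 = (-8 + 3*(-3)**2 + 10*(-3))*(-37) - 47 = (-8 + 3*9 - 30)*(-37) - 47 = (-8 + 27 - 30)*(-37) - 47 = -11*(-37) - 47 = 407 - 47 = 360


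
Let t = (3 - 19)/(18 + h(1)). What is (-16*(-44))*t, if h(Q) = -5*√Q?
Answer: -11264/13 ≈ -866.46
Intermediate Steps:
t = -16/13 (t = (3 - 19)/(18 - 5*√1) = -16/(18 - 5*1) = -16/(18 - 5) = -16/13 ≈ -1.2308)
(-16*(-44))*t = -16*(-44)*(-16/13) = 704*(-16/13) = -11264/13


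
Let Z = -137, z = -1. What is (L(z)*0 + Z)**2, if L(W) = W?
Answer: 18769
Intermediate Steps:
(L(z)*0 + Z)**2 = (-1*0 - 137)**2 = (0 - 137)**2 = (-137)**2 = 18769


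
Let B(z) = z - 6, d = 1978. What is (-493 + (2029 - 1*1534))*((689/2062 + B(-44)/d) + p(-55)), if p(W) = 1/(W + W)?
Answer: 33623246/56081245 ≈ 0.59955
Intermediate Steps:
B(z) = -6 + z
p(W) = 1/(2*W)
(-493 + (2029 - 1*1534))*((689/2062 + B(-44)/d) + p(-55)) = (-493 + (2029 - 1*1534))*((689/2062 + (-6 - 44)/1978) + (½)/(-55)) = (-493 + (2029 - 1534))*((689*(1/2062) - 50*1/1978) + (½)*(-1/55)) = (-493 + 495)*((689/2062 - 25/989) - 1/110) = 2*(629871/2039318 - 1/110) = 2*(16811623/56081245) = 33623246/56081245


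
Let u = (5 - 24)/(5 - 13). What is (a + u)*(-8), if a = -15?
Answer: 101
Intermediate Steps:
u = 19/8 (u = -19/(-8) = -19*(-⅛) = 19/8 ≈ 2.3750)
(a + u)*(-8) = (-15 + 19/8)*(-8) = -101/8*(-8) = 101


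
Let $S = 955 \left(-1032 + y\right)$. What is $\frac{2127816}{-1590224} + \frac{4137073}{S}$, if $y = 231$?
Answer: $- \frac{1025819532829}{152056224990} \approx -6.7463$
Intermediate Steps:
$S = -764955$ ($S = 955 \left(-1032 + 231\right) = 955 \left(-801\right) = -764955$)
$\frac{2127816}{-1590224} + \frac{4137073}{S} = \frac{2127816}{-1590224} + \frac{4137073}{-764955} = 2127816 \left(- \frac{1}{1590224}\right) + 4137073 \left(- \frac{1}{764955}\right) = - \frac{265977}{198778} - \frac{4137073}{764955} = - \frac{1025819532829}{152056224990}$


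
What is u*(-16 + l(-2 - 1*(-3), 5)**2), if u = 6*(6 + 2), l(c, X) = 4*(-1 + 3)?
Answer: 2304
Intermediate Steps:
l(c, X) = 8 (l(c, X) = 4*2 = 8)
u = 48 (u = 6*8 = 48)
u*(-16 + l(-2 - 1*(-3), 5)**2) = 48*(-16 + 8**2) = 48*(-16 + 64) = 48*48 = 2304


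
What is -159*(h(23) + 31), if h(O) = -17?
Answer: -2226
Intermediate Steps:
-159*(h(23) + 31) = -159*(-17 + 31) = -159*14 = -2226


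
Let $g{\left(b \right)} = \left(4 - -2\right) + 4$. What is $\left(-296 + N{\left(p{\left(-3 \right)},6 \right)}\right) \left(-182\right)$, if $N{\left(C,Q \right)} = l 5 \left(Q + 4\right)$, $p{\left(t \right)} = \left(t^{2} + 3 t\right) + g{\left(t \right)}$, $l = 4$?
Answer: $17472$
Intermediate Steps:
$g{\left(b \right)} = 10$ ($g{\left(b \right)} = \left(4 + 2\right) + 4 = 6 + 4 = 10$)
$p{\left(t \right)} = 10 + t^{2} + 3 t$ ($p{\left(t \right)} = \left(t^{2} + 3 t\right) + 10 = 10 + t^{2} + 3 t$)
$N{\left(C,Q \right)} = 80 + 20 Q$ ($N{\left(C,Q \right)} = 4 \cdot 5 \left(Q + 4\right) = 4 \cdot 5 \left(4 + Q\right) = 4 \left(20 + 5 Q\right) = 80 + 20 Q$)
$\left(-296 + N{\left(p{\left(-3 \right)},6 \right)}\right) \left(-182\right) = \left(-296 + \left(80 + 20 \cdot 6\right)\right) \left(-182\right) = \left(-296 + \left(80 + 120\right)\right) \left(-182\right) = \left(-296 + 200\right) \left(-182\right) = \left(-96\right) \left(-182\right) = 17472$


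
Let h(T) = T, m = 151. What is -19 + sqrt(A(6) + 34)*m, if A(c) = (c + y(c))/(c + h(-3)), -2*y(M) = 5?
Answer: -19 + 151*sqrt(1266)/6 ≈ 876.45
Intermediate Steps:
y(M) = -5/2 (y(M) = -1/2*5 = -5/2)
A(c) = (-5/2 + c)/(-3 + c) (A(c) = (c - 5/2)/(c - 3) = (-5/2 + c)/(-3 + c))
-19 + sqrt(A(6) + 34)*m = -19 + sqrt((-5/2 + 6)/(-3 + 6) + 34)*151 = -19 + sqrt((7/2)/3 + 34)*151 = -19 + sqrt((1/3)*(7/2) + 34)*151 = -19 + sqrt(7/6 + 34)*151 = -19 + sqrt(211/6)*151 = -19 + (sqrt(1266)/6)*151 = -19 + 151*sqrt(1266)/6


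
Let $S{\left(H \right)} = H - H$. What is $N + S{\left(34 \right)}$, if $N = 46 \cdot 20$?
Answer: $920$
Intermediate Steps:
$S{\left(H \right)} = 0$
$N = 920$
$N + S{\left(34 \right)} = 920 + 0 = 920$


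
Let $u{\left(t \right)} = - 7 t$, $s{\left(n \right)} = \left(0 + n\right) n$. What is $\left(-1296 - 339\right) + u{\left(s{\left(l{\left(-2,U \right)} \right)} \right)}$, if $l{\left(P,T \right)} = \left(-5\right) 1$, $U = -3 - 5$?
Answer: $-1810$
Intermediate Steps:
$U = -8$
$l{\left(P,T \right)} = -5$
$s{\left(n \right)} = n^{2}$ ($s{\left(n \right)} = n n = n^{2}$)
$\left(-1296 - 339\right) + u{\left(s{\left(l{\left(-2,U \right)} \right)} \right)} = \left(-1296 - 339\right) - 7 \left(-5\right)^{2} = \left(-1296 - 339\right) - 175 = -1635 - 175 = -1810$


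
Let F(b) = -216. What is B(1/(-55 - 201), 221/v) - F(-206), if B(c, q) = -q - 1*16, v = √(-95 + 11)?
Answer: 200 + 221*I*√21/42 ≈ 200.0 + 24.113*I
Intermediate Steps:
v = 2*I*√21 (v = √(-84) = 2*I*√21 ≈ 9.1651*I)
B(c, q) = -16 - q (B(c, q) = -q - 16 = -16 - q)
B(1/(-55 - 201), 221/v) - F(-206) = (-16 - 221/(2*I*√21)) - 1*(-216) = (-16 - 221*(-I*√21/42)) + 216 = (-16 - (-221)*I*√21/42) + 216 = (-16 + 221*I*√21/42) + 216 = 200 + 221*I*√21/42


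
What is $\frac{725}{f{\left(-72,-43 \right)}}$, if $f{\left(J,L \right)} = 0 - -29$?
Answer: $25$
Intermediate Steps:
$f{\left(J,L \right)} = 29$ ($f{\left(J,L \right)} = 0 + 29 = 29$)
$\frac{725}{f{\left(-72,-43 \right)}} = \frac{725}{29} = 725 \cdot \frac{1}{29} = 25$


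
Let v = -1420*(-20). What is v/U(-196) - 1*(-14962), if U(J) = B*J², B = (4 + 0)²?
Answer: 574781967/38416 ≈ 14962.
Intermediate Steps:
B = 16 (B = 4² = 16)
v = 28400
U(J) = 16*J²
v/U(-196) - 1*(-14962) = 28400/((16*(-196)²)) - 1*(-14962) = 28400/((16*38416)) + 14962 = 28400/614656 + 14962 = 28400*(1/614656) + 14962 = 1775/38416 + 14962 = 574781967/38416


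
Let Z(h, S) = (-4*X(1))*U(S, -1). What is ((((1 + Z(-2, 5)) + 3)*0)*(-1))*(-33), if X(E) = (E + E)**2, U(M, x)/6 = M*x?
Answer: 0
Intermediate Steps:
U(M, x) = 6*M*x (U(M, x) = 6*(M*x) = 6*M*x)
X(E) = 4*E**2 (X(E) = (2*E)**2 = 4*E**2)
Z(h, S) = 96*S (Z(h, S) = (-16*1**2)*(6*S*(-1)) = (-16)*(-6*S) = (-4*4)*(-6*S) = -(-96)*S = 96*S)
((((1 + Z(-2, 5)) + 3)*0)*(-1))*(-33) = ((((1 + 96*5) + 3)*0)*(-1))*(-33) = ((((1 + 480) + 3)*0)*(-1))*(-33) = (((481 + 3)*0)*(-1))*(-33) = ((484*0)*(-1))*(-33) = (0*(-1))*(-33) = 0*(-33) = 0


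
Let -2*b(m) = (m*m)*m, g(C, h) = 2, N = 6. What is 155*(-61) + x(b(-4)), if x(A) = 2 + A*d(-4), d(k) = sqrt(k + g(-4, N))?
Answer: -9453 + 32*I*sqrt(2) ≈ -9453.0 + 45.255*I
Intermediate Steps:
b(m) = -m**3/2 (b(m) = -m*m*m/2 = -m**2*m/2 = -m**3/2)
d(k) = sqrt(2 + k) (d(k) = sqrt(k + 2) = sqrt(2 + k))
x(A) = 2 + I*A*sqrt(2) (x(A) = 2 + A*sqrt(2 - 4) = 2 + A*sqrt(-2) = 2 + A*(I*sqrt(2)) = 2 + I*A*sqrt(2))
155*(-61) + x(b(-4)) = 155*(-61) + (2 + I*(-1/2*(-4)**3)*sqrt(2)) = -9455 + (2 + I*(-1/2*(-64))*sqrt(2)) = -9455 + (2 + I*32*sqrt(2)) = -9455 + (2 + 32*I*sqrt(2)) = -9453 + 32*I*sqrt(2)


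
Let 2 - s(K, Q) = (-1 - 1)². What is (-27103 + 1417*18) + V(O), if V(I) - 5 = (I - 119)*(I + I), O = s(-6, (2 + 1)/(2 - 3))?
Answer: -1108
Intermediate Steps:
s(K, Q) = -2 (s(K, Q) = 2 - (-1 - 1)² = 2 - 1*(-2)² = 2 - 1*4 = 2 - 4 = -2)
O = -2
V(I) = 5 + 2*I*(-119 + I) (V(I) = 5 + (I - 119)*(I + I) = 5 + (-119 + I)*(2*I) = 5 + 2*I*(-119 + I))
(-27103 + 1417*18) + V(O) = (-27103 + 1417*18) + (5 - 238*(-2) + 2*(-2)²) = (-27103 + 25506) + (5 + 476 + 2*4) = -1597 + (5 + 476 + 8) = -1597 + 489 = -1108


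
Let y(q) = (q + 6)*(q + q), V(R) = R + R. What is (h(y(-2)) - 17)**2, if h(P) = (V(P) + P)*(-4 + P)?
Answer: 889249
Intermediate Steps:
V(R) = 2*R
y(q) = 2*q*(6 + q) (y(q) = (6 + q)*(2*q) = 2*q*(6 + q))
h(P) = 3*P*(-4 + P) (h(P) = (2*P + P)*(-4 + P) = (3*P)*(-4 + P) = 3*P*(-4 + P))
(h(y(-2)) - 17)**2 = (3*(2*(-2)*(6 - 2))*(-4 + 2*(-2)*(6 - 2)) - 17)**2 = (3*(2*(-2)*4)*(-4 + 2*(-2)*4) - 17)**2 = (3*(-16)*(-4 - 16) - 17)**2 = (3*(-16)*(-20) - 17)**2 = (960 - 17)**2 = 943**2 = 889249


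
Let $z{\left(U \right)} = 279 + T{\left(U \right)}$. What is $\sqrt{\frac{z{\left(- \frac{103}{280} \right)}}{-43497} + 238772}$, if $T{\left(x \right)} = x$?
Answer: $\frac{\sqrt{109313310564577770}}{676620} \approx 488.64$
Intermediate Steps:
$z{\left(U \right)} = 279 + U$
$\sqrt{\frac{z{\left(- \frac{103}{280} \right)}}{-43497} + 238772} = \sqrt{\frac{279 - \frac{103}{280}}{-43497} + 238772} = \sqrt{\left(279 - \frac{103}{280}\right) \left(- \frac{1}{43497}\right) + 238772} = \sqrt{\frac{78017}{280} \left(- \frac{1}{43497}\right) + 238772} = \sqrt{- \frac{78017}{12179160} + 238772} = \sqrt{\frac{2908042313503}{12179160}} = \frac{\sqrt{109313310564577770}}{676620}$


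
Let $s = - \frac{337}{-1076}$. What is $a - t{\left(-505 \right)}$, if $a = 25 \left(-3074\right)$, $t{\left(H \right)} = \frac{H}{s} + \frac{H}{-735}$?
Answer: $- \frac{3727229327}{49539} \approx -75238.0$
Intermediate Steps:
$s = \frac{337}{1076}$ ($s = \left(-337\right) \left(- \frac{1}{1076}\right) = \frac{337}{1076} \approx 0.3132$)
$t{\left(H \right)} = \frac{790523 H}{247695}$ ($t{\left(H \right)} = \frac{H}{\frac{337}{1076}} + \frac{H}{-735} = H \frac{1076}{337} + H \left(- \frac{1}{735}\right) = \frac{1076 H}{337} - \frac{H}{735} = \frac{790523 H}{247695}$)
$a = -76850$
$a - t{\left(-505 \right)} = -76850 - \frac{790523}{247695} \left(-505\right) = -76850 - - \frac{79842823}{49539} = -76850 + \frac{79842823}{49539} = - \frac{3727229327}{49539}$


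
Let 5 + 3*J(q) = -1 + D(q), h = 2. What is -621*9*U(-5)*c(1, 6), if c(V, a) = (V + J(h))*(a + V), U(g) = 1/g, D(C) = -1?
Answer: -52164/5 ≈ -10433.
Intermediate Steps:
J(q) = -7/3 (J(q) = -5/3 + (-1 - 1)/3 = -5/3 + (⅓)*(-2) = -5/3 - ⅔ = -7/3)
c(V, a) = (-7/3 + V)*(V + a) (c(V, a) = (V - 7/3)*(a + V) = (-7/3 + V)*(V + a))
-621*9*U(-5)*c(1, 6) = -621*9/(-5)*(1² - 7/3*1 - 7/3*6 + 1*6) = -621*9*(-⅕)*(1 - 7/3 - 14 + 6) = -(-5589)*(-28)/(5*3) = -621*84/5 = -52164/5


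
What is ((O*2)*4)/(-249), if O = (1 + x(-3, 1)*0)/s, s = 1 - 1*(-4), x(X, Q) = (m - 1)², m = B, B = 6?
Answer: -8/1245 ≈ -0.0064257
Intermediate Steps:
m = 6
x(X, Q) = 25 (x(X, Q) = (6 - 1)² = 5² = 25)
s = 5 (s = 1 + 4 = 5)
O = ⅕ (O = (1 + 25*0)/5 = (1 + 0)*(⅕) = 1*(⅕) = ⅕ ≈ 0.20000)
((O*2)*4)/(-249) = (((⅕)*2)*4)/(-249) = ((⅖)*4)*(-1/249) = (8/5)*(-1/249) = -8/1245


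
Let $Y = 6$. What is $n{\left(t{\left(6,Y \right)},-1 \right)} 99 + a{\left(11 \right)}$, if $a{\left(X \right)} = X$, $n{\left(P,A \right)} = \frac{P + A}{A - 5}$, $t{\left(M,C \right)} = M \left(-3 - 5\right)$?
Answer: $\frac{1639}{2} \approx 819.5$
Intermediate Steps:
$t{\left(M,C \right)} = - 8 M$ ($t{\left(M,C \right)} = M \left(-8\right) = - 8 M$)
$n{\left(P,A \right)} = \frac{A + P}{-5 + A}$
$n{\left(t{\left(6,Y \right)},-1 \right)} 99 + a{\left(11 \right)} = \frac{-1 - 48}{-5 - 1} \cdot 99 + 11 = \frac{-1 - 48}{-6} \cdot 99 + 11 = \left(- \frac{1}{6}\right) \left(-49\right) 99 + 11 = \frac{49}{6} \cdot 99 + 11 = \frac{1617}{2} + 11 = \frac{1639}{2}$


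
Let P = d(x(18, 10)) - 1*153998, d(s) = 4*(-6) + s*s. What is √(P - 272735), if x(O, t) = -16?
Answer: 3*I*√47389 ≈ 653.07*I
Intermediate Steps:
d(s) = -24 + s²
P = -153766 (P = (-24 + (-16)²) - 1*153998 = (-24 + 256) - 153998 = 232 - 153998 = -153766)
√(P - 272735) = √(-153766 - 272735) = √(-426501) = 3*I*√47389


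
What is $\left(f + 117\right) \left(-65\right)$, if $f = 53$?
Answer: $-11050$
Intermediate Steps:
$\left(f + 117\right) \left(-65\right) = \left(53 + 117\right) \left(-65\right) = 170 \left(-65\right) = -11050$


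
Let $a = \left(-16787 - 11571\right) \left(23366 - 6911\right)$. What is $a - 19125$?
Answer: $-466650015$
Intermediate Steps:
$a = -466630890$ ($a = \left(-28358\right) 16455 = -466630890$)
$a - 19125 = -466630890 - 19125 = -466650015$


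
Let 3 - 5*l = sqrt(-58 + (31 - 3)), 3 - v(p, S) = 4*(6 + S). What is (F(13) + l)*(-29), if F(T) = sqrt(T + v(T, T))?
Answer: -87/5 - 58*I*sqrt(15) + 29*I*sqrt(30)/5 ≈ -17.4 - 192.87*I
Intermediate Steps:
v(p, S) = -21 - 4*S (v(p, S) = 3 - 4*(6 + S) = 3 - (24 + 4*S) = 3 + (-24 - 4*S) = -21 - 4*S)
F(T) = sqrt(-21 - 3*T) (F(T) = sqrt(T + (-21 - 4*T)) = sqrt(-21 - 3*T))
l = 3/5 - I*sqrt(30)/5 (l = 3/5 - sqrt(-58 + (31 - 3))/5 = 3/5 - sqrt(-58 + 28)/5 = 3/5 - I*sqrt(30)/5 ≈ 0.6 - 1.0954*I)
(F(13) + l)*(-29) = (sqrt(-21 - 3*13) + (3/5 - I*sqrt(30)/5))*(-29) = (sqrt(-21 - 39) + (3/5 - I*sqrt(30)/5))*(-29) = (sqrt(-60) + (3/5 - I*sqrt(30)/5))*(-29) = (2*I*sqrt(15) + (3/5 - I*sqrt(30)/5))*(-29) = (3/5 + 2*I*sqrt(15) - I*sqrt(30)/5)*(-29) = -87/5 - 58*I*sqrt(15) + 29*I*sqrt(30)/5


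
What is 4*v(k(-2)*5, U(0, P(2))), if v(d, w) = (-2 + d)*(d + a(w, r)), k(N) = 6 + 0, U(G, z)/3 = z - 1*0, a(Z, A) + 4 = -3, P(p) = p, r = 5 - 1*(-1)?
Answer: 2576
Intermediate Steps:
r = 6 (r = 5 + 1 = 6)
a(Z, A) = -7 (a(Z, A) = -4 - 3 = -7)
U(G, z) = 3*z (U(G, z) = 3*(z - 1*0) = 3*(z + 0) = 3*z)
k(N) = 6
v(d, w) = (-7 + d)*(-2 + d) (v(d, w) = (-2 + d)*(d - 7) = (-2 + d)*(-7 + d) = (-7 + d)*(-2 + d))
4*v(k(-2)*5, U(0, P(2))) = 4*(14 + (6*5)² - 54*5) = 4*(14 + 30² - 9*30) = 4*(14 + 900 - 270) = 4*644 = 2576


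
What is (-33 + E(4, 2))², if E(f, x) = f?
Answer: 841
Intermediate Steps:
(-33 + E(4, 2))² = (-33 + 4)² = (-29)² = 841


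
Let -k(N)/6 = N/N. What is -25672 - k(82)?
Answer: -25666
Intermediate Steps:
k(N) = -6 (k(N) = -6*N/N = -6*1 = -6)
-25672 - k(82) = -25672 - 1*(-6) = -25672 + 6 = -25666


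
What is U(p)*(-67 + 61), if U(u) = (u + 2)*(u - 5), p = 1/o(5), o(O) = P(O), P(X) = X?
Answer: 1584/25 ≈ 63.360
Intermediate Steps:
o(O) = O
p = 1/5 ≈ 0.20000
U(u) = (-5 + u)*(2 + u) (U(u) = (2 + u)*(-5 + u) = (-5 + u)*(2 + u))
U(p)*(-67 + 61) = (-10 + (1/5)**2 - 3*1/5)*(-67 + 61) = (-10 + 1/25 - 3/5)*(-6) = -264/25*(-6) = 1584/25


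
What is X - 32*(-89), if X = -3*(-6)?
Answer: 2866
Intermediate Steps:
X = 18
X - 32*(-89) = 18 - 32*(-89) = 18 + 2848 = 2866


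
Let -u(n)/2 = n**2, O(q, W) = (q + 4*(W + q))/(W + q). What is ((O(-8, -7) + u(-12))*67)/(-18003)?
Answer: 284884/270045 ≈ 1.0550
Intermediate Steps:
O(q, W) = (4*W + 5*q)/(W + q) (O(q, W) = (q + (4*W + 4*q))/(W + q) = (4*W + 5*q)/(W + q))
u(n) = -2*n**2
((O(-8, -7) + u(-12))*67)/(-18003) = (((4*(-7) + 5*(-8))/(-7 - 8) - 2*(-12)**2)*67)/(-18003) = (((-28 - 40)/(-15) - 2*144)*67)*(-1/18003) = ((-1/15*(-68) - 288)*67)*(-1/18003) = ((68/15 - 288)*67)*(-1/18003) = -4252/15*67*(-1/18003) = -284884/15*(-1/18003) = 284884/270045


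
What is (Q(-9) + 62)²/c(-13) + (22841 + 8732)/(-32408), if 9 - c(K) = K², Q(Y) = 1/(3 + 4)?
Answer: -159498403/6351968 ≈ -25.110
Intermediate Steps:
Q(Y) = ⅐ (Q(Y) = 1/7 = ⅐)
c(K) = 9 - K²
(Q(-9) + 62)²/c(-13) + (22841 + 8732)/(-32408) = (⅐ + 62)²/(9 - 1*(-13)²) + (22841 + 8732)/(-32408) = (435/7)²/(9 - 1*169) + 31573*(-1/32408) = 189225/(49*(9 - 169)) - 31573/32408 = (189225/49)/(-160) - 31573/32408 = (189225/49)*(-1/160) - 31573/32408 = -37845/1568 - 31573/32408 = -159498403/6351968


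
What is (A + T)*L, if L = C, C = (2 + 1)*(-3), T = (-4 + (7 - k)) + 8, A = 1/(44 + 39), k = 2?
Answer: -6732/83 ≈ -81.108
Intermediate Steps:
A = 1/83 ≈ 0.012048
T = 9 (T = (-4 + (7 - 1*2)) + 8 = (-4 + (7 - 2)) + 8 = (-4 + 5) + 8 = 1 + 8 = 9)
C = -9 (C = 3*(-3) = -9)
L = -9
(A + T)*L = (1/83 + 9)*(-9) = (748/83)*(-9) = -6732/83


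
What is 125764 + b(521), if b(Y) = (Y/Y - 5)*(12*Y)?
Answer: 100756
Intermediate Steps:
b(Y) = -48*Y (b(Y) = (1 - 5)*(12*Y) = -48*Y)
125764 + b(521) = 125764 - 48*521 = 125764 - 25008 = 100756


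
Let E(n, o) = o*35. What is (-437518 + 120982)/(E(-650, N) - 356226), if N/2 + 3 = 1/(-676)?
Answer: 106989168/120475403 ≈ 0.88806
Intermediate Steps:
N = -2029/338 (N = -6 + 2/(-676) = -6 + 2*(-1/676) = -6 - 1/338 = -2029/338 ≈ -6.0030)
E(n, o) = 35*o
(-437518 + 120982)/(E(-650, N) - 356226) = (-437518 + 120982)/(35*(-2029/338) - 356226) = -316536/(-71015/338 - 356226) = -316536/(-120475403/338) = -316536*(-338/120475403) = 106989168/120475403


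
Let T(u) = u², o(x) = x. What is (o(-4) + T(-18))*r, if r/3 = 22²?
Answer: 464640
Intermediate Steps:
r = 1452 (r = 3*22² = 3*484 = 1452)
(o(-4) + T(-18))*r = (-4 + (-18)²)*1452 = (-4 + 324)*1452 = 320*1452 = 464640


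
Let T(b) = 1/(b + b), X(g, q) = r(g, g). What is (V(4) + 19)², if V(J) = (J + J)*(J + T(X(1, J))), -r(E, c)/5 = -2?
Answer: 66049/25 ≈ 2642.0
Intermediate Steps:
r(E, c) = 10 (r(E, c) = -5*(-2) = 10)
X(g, q) = 10
T(b) = 1/(2*b)
V(J) = 2*J*(1/20 + J) (V(J) = (J + J)*(J + (½)/10) = (2*J)*(J + (½)*(⅒)) = (2*J)*(J + 1/20) = (2*J)*(1/20 + J) = 2*J*(1/20 + J))
(V(4) + 19)² = ((⅒)*4*(1 + 20*4) + 19)² = ((⅒)*4*(1 + 80) + 19)² = ((⅒)*4*81 + 19)² = (162/5 + 19)² = (257/5)² = 66049/25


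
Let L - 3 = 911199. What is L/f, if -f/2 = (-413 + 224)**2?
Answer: -151867/11907 ≈ -12.754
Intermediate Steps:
L = 911202 (L = 3 + 911199 = 911202)
f = -71442 (f = -2*(-413 + 224)**2 = -2*(-189)**2 = -2*35721 = -71442)
L/f = 911202/(-71442) = 911202*(-1/71442) = -151867/11907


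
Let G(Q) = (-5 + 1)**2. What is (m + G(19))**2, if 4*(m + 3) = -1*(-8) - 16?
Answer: 121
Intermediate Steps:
G(Q) = 16 (G(Q) = (-4)**2 = 16)
m = -5 (m = -3 + (-1*(-8) - 16)/4 = -3 + (8 - 16)/4 = -3 + (1/4)*(-8) = -3 - 2 = -5)
(m + G(19))**2 = (-5 + 16)**2 = 11**2 = 121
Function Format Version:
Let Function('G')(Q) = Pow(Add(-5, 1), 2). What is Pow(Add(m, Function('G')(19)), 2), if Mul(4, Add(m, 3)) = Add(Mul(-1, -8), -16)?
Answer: 121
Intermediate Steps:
Function('G')(Q) = 16 (Function('G')(Q) = Pow(-4, 2) = 16)
m = -5 (m = Add(-3, Mul(Rational(1, 4), Add(Mul(-1, -8), -16))) = Add(-3, Mul(Rational(1, 4), Add(8, -16))) = Add(-3, Mul(Rational(1, 4), -8)) = Add(-3, -2) = -5)
Pow(Add(m, Function('G')(19)), 2) = Pow(Add(-5, 16), 2) = Pow(11, 2) = 121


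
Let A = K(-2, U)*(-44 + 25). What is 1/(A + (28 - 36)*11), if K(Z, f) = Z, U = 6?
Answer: -1/50 ≈ -0.020000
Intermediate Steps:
A = 38 (A = -2*(-44 + 25) = -2*(-19) = 38)
1/(A + (28 - 36)*11) = 1/(38 + (28 - 36)*11) = 1/(38 - 8*11) = 1/(38 - 88) = 1/(-50) = -1/50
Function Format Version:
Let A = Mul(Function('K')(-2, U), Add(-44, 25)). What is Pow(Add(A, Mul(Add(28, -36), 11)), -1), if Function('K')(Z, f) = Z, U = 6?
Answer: Rational(-1, 50) ≈ -0.020000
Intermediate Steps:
A = 38 (A = Mul(-2, Add(-44, 25)) = Mul(-2, -19) = 38)
Pow(Add(A, Mul(Add(28, -36), 11)), -1) = Pow(Add(38, Mul(Add(28, -36), 11)), -1) = Pow(Add(38, Mul(-8, 11)), -1) = Pow(Add(38, -88), -1) = Pow(-50, -1) = Rational(-1, 50)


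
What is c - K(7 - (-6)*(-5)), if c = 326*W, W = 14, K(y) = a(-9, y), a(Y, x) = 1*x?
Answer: 4587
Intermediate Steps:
a(Y, x) = x
K(y) = y
c = 4564 (c = 326*14 = 4564)
c - K(7 - (-6)*(-5)) = 4564 - (7 - (-6)*(-5)) = 4564 - (7 - 6*5) = 4564 - (7 - 30) = 4564 - 1*(-23) = 4564 + 23 = 4587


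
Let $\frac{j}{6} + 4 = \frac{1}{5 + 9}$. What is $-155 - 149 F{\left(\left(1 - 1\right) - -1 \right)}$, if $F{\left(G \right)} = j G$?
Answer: $\frac{23500}{7} \approx 3357.1$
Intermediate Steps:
$j = - \frac{165}{7}$ ($j = -24 + \frac{6}{5 + 9} = -24 + \frac{6}{14} = -24 + 6 \cdot \frac{1}{14} = -24 + \frac{3}{7} = - \frac{165}{7} \approx -23.571$)
$F{\left(G \right)} = - \frac{165 G}{7}$
$-155 - 149 F{\left(\left(1 - 1\right) - -1 \right)} = -155 - 149 \left(- \frac{165 \left(\left(1 - 1\right) - -1\right)}{7}\right) = -155 - 149 \left(- \frac{165 \left(0 + 1\right)}{7}\right) = -155 - 149 \left(\left(- \frac{165}{7}\right) 1\right) = -155 - - \frac{24585}{7} = -155 + \frac{24585}{7} = \frac{23500}{7}$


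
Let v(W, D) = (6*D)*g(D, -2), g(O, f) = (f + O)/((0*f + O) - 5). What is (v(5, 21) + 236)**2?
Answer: 9517225/64 ≈ 1.4871e+5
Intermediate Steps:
g(O, f) = (O + f)/(-5 + O) (g(O, f) = (O + f)/((0 + O) - 5) = (O + f)/(O - 5) = (O + f)/(-5 + O))
v(W, D) = 6*D*(-2 + D)/(-5 + D) (v(W, D) = (6*D)*((D - 2)/(-5 + D)) = (6*D)*((-2 + D)/(-5 + D)) = 6*D*(-2 + D)/(-5 + D))
(v(5, 21) + 236)**2 = (6*21*(-2 + 21)/(-5 + 21) + 236)**2 = (6*21*19/16 + 236)**2 = (6*21*(1/16)*19 + 236)**2 = (1197/8 + 236)**2 = (3085/8)**2 = 9517225/64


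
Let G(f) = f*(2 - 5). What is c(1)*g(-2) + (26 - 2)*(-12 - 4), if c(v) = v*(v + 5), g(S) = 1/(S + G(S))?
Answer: -765/2 ≈ -382.50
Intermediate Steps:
G(f) = -3*f (G(f) = f*(-3) = -3*f)
g(S) = -1/(2*S) (g(S) = 1/(S - 3*S) = 1/(-2*S) = -1/(2*S))
c(v) = v*(5 + v)
c(1)*g(-2) + (26 - 2)*(-12 - 4) = (1*(5 + 1))*(-½/(-2)) + (26 - 2)*(-12 - 4) = (1*6)*(-½*(-½)) + 24*(-16) = 6*(¼) - 384 = 3/2 - 384 = -765/2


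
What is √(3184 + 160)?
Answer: 4*√209 ≈ 57.827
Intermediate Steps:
√(3184 + 160) = √3344 = 4*√209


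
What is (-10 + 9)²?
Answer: 1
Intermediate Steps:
(-10 + 9)² = (-1)² = 1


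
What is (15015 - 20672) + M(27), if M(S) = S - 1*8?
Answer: -5638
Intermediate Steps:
M(S) = -8 + S (M(S) = S - 8 = -8 + S)
(15015 - 20672) + M(27) = (15015 - 20672) + (-8 + 27) = -5657 + 19 = -5638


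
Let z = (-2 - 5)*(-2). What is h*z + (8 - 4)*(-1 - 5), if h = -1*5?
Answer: -94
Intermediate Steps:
h = -5
z = 14 (z = -7*(-2) = 14)
h*z + (8 - 4)*(-1 - 5) = -5*14 + (8 - 4)*(-1 - 5) = -70 + 4*(-6) = -70 - 24 = -94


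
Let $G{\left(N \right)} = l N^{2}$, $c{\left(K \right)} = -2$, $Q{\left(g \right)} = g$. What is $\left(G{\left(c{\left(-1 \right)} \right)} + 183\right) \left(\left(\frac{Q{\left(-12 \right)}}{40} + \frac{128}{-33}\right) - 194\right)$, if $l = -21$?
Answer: $- \frac{196197}{10} \approx -19620.0$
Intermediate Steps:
$G{\left(N \right)} = - 21 N^{2}$
$\left(G{\left(c{\left(-1 \right)} \right)} + 183\right) \left(\left(\frac{Q{\left(-12 \right)}}{40} + \frac{128}{-33}\right) - 194\right) = \left(- 21 \left(-2\right)^{2} + 183\right) \left(\left(- \frac{12}{40} + \frac{128}{-33}\right) - 194\right) = \left(\left(-21\right) 4 + 183\right) \left(\left(\left(-12\right) \frac{1}{40} + 128 \left(- \frac{1}{33}\right)\right) - 194\right) = \left(-84 + 183\right) \left(\left(- \frac{3}{10} - \frac{128}{33}\right) - 194\right) = 99 \left(- \frac{1379}{330} - 194\right) = 99 \left(- \frac{65399}{330}\right) = - \frac{196197}{10}$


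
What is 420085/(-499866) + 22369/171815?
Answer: -60995401721/85884476790 ≈ -0.71020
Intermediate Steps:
420085/(-499866) + 22369/171815 = 420085*(-1/499866) + 22369*(1/171815) = -420085/499866 + 22369/171815 = -60995401721/85884476790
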